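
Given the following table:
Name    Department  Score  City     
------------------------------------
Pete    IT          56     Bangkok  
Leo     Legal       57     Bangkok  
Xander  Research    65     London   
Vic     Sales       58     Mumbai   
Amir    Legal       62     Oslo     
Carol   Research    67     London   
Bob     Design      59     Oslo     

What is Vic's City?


Row 4: Vic
City = Mumbai

ANSWER: Mumbai


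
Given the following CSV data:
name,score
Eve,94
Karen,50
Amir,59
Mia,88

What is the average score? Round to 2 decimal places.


Scores: 94, 50, 59, 88
Sum = 291
Count = 4
Average = 291 / 4 = 72.75

ANSWER: 72.75


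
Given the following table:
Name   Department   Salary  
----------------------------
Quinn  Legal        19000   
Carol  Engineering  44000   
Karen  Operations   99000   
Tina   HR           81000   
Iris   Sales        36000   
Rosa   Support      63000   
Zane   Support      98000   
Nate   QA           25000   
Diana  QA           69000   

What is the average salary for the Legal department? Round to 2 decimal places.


Legal department members:
  Quinn: 19000
Sum = 19000
Count = 1
Average = 19000 / 1 = 19000.00

ANSWER: 19000.00


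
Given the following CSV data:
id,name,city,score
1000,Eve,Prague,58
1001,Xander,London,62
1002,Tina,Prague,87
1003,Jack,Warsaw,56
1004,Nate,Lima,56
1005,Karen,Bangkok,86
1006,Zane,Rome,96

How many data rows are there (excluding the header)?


Counting rows (excluding header):
Header: id,name,city,score
Data rows: 7

ANSWER: 7


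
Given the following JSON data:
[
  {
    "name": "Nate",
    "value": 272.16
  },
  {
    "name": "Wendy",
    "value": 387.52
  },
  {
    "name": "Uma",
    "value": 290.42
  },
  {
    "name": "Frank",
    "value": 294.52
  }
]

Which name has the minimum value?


Comparing values:
  Nate: 272.16
  Wendy: 387.52
  Uma: 290.42
  Frank: 294.52
Minimum: Nate (272.16)

ANSWER: Nate


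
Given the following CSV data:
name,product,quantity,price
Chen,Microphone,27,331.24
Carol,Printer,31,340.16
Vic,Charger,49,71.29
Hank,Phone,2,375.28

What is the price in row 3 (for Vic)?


Row 3: Vic
Column 'price' = 71.29

ANSWER: 71.29


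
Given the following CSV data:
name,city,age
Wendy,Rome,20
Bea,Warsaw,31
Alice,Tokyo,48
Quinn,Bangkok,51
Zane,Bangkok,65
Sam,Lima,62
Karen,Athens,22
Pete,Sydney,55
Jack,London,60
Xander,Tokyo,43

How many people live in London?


Scanning city column for 'London':
  Row 9: Jack -> MATCH
Total matches: 1

ANSWER: 1


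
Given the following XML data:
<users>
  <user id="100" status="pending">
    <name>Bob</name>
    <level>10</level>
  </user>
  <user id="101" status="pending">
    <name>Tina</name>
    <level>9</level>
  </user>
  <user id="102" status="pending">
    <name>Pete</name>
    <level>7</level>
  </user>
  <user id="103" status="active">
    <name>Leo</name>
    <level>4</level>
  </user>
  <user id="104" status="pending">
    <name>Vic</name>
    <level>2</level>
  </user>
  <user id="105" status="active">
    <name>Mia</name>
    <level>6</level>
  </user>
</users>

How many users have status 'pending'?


Counting users with status='pending':
  Bob (id=100) -> MATCH
  Tina (id=101) -> MATCH
  Pete (id=102) -> MATCH
  Vic (id=104) -> MATCH
Count: 4

ANSWER: 4


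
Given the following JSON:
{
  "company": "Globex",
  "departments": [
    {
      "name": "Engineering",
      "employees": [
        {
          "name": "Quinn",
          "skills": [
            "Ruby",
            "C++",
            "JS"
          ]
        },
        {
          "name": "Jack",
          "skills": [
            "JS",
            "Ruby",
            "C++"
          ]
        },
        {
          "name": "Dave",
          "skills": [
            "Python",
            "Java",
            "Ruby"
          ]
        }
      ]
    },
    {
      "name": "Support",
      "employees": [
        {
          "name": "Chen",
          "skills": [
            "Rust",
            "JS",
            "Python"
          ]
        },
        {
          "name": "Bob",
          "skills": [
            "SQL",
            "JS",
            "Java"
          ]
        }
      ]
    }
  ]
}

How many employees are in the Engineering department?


Path: departments[0].employees
Count: 3

ANSWER: 3


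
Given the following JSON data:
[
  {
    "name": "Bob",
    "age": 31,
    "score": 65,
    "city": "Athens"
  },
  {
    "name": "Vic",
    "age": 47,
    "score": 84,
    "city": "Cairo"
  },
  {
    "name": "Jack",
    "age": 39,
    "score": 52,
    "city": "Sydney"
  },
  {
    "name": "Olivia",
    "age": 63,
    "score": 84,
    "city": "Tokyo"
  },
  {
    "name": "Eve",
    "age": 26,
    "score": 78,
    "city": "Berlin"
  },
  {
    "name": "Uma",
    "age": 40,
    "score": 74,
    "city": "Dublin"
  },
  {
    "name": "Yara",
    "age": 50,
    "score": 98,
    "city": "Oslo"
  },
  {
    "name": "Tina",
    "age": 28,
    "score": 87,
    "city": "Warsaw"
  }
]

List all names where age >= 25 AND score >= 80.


Checking both conditions:
  Bob (age=31, score=65) -> no
  Vic (age=47, score=84) -> YES
  Jack (age=39, score=52) -> no
  Olivia (age=63, score=84) -> YES
  Eve (age=26, score=78) -> no
  Uma (age=40, score=74) -> no
  Yara (age=50, score=98) -> YES
  Tina (age=28, score=87) -> YES


ANSWER: Vic, Olivia, Yara, Tina


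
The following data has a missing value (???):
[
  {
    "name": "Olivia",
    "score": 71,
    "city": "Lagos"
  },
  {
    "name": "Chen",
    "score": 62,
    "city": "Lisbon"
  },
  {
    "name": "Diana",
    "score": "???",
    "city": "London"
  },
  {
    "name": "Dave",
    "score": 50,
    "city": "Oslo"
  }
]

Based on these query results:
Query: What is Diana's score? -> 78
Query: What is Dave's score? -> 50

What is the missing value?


The missing value is Diana's score
From query: Diana's score = 78

ANSWER: 78


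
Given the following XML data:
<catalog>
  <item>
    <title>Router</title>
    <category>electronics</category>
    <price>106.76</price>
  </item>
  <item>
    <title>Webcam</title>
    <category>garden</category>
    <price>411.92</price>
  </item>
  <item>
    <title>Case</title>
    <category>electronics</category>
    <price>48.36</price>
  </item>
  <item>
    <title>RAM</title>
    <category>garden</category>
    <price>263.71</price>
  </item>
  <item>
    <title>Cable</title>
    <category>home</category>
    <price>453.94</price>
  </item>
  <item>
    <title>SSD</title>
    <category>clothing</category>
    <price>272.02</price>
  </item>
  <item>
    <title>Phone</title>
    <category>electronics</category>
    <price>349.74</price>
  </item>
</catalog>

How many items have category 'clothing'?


Scanning <item> elements for <category>clothing</category>:
  Item 6: SSD -> MATCH
Count: 1

ANSWER: 1


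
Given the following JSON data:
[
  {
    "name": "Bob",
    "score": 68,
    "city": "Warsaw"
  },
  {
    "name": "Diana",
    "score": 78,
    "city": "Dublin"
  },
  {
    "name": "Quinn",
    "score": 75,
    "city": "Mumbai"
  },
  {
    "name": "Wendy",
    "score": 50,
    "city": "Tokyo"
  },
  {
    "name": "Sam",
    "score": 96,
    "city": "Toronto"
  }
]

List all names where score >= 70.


Filtering records where score >= 70:
  Bob (score=68) -> no
  Diana (score=78) -> YES
  Quinn (score=75) -> YES
  Wendy (score=50) -> no
  Sam (score=96) -> YES


ANSWER: Diana, Quinn, Sam


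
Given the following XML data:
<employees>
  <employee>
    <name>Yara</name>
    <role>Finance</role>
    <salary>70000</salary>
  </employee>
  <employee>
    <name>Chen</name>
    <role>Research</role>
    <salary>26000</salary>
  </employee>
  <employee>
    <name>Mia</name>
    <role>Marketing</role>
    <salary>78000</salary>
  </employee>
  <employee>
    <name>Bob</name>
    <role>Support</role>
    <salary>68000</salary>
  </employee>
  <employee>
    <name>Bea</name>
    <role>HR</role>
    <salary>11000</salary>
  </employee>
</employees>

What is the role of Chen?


Searching for <employee> with <name>Chen</name>
Found at position 2
<role>Research</role>

ANSWER: Research


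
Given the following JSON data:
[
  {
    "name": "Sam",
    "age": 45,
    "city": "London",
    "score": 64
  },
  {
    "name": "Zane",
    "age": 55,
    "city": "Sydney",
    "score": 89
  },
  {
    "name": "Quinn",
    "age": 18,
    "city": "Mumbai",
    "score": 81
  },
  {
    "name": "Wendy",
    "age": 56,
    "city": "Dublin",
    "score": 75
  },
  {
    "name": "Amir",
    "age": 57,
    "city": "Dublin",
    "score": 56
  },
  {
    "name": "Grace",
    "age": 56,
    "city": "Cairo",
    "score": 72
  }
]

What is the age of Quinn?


Looking up record where name = Quinn
Record index: 2
Field 'age' = 18

ANSWER: 18


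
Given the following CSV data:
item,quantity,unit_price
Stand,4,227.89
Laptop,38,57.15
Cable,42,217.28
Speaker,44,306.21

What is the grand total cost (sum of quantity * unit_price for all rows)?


Computing row totals:
  Stand: 4 * 227.89 = 911.56
  Laptop: 38 * 57.15 = 2171.7
  Cable: 42 * 217.28 = 9125.76
  Speaker: 44 * 306.21 = 13473.24
Grand total = 911.56 + 2171.7 + 9125.76 + 13473.24 = 25682.26

ANSWER: 25682.26


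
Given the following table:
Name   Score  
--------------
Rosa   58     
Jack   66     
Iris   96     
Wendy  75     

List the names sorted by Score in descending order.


Sorting by Score (descending):
  Iris: 96
  Wendy: 75
  Jack: 66
  Rosa: 58


ANSWER: Iris, Wendy, Jack, Rosa


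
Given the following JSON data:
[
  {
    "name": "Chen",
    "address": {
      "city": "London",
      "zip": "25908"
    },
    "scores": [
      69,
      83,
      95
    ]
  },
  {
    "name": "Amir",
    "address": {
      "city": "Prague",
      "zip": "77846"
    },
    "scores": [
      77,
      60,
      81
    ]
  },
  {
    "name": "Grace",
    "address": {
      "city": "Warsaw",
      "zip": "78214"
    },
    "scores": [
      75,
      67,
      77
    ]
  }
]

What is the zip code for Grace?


Path: records[2].address.zip
Value: 78214

ANSWER: 78214


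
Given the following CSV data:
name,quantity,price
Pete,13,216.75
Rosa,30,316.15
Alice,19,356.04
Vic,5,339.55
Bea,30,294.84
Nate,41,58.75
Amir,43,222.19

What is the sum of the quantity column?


Values in 'quantity' column:
  Row 1: 13
  Row 2: 30
  Row 3: 19
  Row 4: 5
  Row 5: 30
  Row 6: 41
  Row 7: 43
Sum = 13 + 30 + 19 + 5 + 30 + 41 + 43 = 181

ANSWER: 181


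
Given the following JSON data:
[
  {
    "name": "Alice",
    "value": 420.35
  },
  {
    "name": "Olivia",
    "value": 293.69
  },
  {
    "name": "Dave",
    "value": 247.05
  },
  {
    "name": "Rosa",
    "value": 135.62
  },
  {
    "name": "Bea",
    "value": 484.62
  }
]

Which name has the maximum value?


Comparing values:
  Alice: 420.35
  Olivia: 293.69
  Dave: 247.05
  Rosa: 135.62
  Bea: 484.62
Maximum: Bea (484.62)

ANSWER: Bea


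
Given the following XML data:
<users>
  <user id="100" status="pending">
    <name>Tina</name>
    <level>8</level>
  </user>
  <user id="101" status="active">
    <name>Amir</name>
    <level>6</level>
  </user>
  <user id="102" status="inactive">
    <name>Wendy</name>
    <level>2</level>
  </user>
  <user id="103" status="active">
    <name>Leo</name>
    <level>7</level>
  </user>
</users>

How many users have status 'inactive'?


Counting users with status='inactive':
  Wendy (id=102) -> MATCH
Count: 1

ANSWER: 1


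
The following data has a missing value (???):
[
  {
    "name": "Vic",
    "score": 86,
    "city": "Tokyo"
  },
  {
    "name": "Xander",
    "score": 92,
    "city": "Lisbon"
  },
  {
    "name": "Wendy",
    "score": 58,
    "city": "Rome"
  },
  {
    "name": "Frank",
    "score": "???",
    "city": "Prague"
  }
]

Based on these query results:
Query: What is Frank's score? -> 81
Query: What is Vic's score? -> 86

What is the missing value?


The missing value is Frank's score
From query: Frank's score = 81

ANSWER: 81


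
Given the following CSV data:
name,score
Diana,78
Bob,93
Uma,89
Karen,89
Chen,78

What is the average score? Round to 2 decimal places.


Scores: 78, 93, 89, 89, 78
Sum = 427
Count = 5
Average = 427 / 5 = 85.40

ANSWER: 85.40


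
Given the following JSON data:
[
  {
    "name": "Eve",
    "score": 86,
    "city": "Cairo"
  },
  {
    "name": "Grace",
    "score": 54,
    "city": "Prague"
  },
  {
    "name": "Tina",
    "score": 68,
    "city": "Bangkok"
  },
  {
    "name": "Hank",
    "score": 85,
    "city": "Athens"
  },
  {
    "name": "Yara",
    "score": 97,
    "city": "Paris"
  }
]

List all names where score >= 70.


Filtering records where score >= 70:
  Eve (score=86) -> YES
  Grace (score=54) -> no
  Tina (score=68) -> no
  Hank (score=85) -> YES
  Yara (score=97) -> YES


ANSWER: Eve, Hank, Yara


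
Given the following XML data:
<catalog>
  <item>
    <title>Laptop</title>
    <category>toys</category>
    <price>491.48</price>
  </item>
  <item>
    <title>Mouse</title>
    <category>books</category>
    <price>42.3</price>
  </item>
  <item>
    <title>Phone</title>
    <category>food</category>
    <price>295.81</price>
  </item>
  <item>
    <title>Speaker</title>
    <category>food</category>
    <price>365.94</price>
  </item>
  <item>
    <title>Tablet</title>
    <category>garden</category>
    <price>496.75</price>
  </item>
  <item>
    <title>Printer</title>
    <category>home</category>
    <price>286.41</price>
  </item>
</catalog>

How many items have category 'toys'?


Scanning <item> elements for <category>toys</category>:
  Item 1: Laptop -> MATCH
Count: 1

ANSWER: 1


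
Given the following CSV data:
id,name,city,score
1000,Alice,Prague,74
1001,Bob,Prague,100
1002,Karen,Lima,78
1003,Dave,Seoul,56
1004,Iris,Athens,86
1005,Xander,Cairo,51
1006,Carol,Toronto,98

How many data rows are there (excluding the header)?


Counting rows (excluding header):
Header: id,name,city,score
Data rows: 7

ANSWER: 7


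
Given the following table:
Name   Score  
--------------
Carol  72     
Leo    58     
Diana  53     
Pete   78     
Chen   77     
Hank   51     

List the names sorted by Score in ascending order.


Sorting by Score (ascending):
  Hank: 51
  Diana: 53
  Leo: 58
  Carol: 72
  Chen: 77
  Pete: 78


ANSWER: Hank, Diana, Leo, Carol, Chen, Pete


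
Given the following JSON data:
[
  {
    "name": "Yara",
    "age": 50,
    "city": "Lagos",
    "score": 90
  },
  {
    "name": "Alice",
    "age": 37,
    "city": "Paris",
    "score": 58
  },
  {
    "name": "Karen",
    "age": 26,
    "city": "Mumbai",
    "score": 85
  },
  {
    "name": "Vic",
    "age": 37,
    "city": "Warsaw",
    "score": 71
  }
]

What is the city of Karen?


Looking up record where name = Karen
Record index: 2
Field 'city' = Mumbai

ANSWER: Mumbai


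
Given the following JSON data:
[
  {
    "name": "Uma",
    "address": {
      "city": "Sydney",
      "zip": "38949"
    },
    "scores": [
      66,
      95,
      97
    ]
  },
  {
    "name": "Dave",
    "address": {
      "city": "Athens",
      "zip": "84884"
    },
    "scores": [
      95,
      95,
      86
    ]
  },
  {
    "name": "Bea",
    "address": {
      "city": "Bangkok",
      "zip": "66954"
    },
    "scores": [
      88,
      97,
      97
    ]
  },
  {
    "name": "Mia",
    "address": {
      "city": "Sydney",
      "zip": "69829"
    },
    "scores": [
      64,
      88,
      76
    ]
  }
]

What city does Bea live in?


Path: records[2].address.city
Value: Bangkok

ANSWER: Bangkok


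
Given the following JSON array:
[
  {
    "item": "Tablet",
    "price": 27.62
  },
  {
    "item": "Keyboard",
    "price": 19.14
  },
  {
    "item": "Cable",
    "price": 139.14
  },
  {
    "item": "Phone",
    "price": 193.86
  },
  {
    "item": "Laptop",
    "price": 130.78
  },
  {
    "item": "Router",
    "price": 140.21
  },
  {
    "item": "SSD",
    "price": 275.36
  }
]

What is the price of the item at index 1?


Array index 1 -> Keyboard
price = 19.14

ANSWER: 19.14


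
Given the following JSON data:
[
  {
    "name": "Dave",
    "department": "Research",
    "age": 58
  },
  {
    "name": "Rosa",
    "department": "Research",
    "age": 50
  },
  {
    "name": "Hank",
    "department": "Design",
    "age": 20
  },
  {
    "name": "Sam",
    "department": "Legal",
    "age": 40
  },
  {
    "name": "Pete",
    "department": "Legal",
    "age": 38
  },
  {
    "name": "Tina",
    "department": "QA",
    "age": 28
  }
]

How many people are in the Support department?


Scanning records for department = Support
  No matches found
Count: 0

ANSWER: 0


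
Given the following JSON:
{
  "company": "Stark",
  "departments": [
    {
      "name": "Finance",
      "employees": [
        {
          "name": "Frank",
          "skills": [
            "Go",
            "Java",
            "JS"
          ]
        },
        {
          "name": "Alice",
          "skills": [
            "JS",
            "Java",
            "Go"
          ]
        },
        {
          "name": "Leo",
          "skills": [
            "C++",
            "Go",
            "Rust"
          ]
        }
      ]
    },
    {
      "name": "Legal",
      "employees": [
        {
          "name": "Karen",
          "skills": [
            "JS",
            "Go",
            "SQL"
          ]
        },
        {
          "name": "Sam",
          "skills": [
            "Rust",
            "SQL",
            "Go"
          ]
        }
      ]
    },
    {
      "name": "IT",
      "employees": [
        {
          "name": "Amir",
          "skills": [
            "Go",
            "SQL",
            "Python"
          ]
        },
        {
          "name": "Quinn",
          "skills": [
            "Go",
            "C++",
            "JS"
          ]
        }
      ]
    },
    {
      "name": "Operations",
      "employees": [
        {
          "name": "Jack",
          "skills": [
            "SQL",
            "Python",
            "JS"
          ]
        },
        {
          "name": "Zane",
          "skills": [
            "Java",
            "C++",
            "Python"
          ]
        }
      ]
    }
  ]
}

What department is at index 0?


Path: departments[0].name
Value: Finance

ANSWER: Finance


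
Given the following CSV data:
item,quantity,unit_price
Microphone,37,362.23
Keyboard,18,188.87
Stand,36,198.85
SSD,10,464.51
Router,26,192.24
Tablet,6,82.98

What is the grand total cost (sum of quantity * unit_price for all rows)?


Computing row totals:
  Microphone: 37 * 362.23 = 13402.51
  Keyboard: 18 * 188.87 = 3399.66
  Stand: 36 * 198.85 = 7158.6
  SSD: 10 * 464.51 = 4645.1
  Router: 26 * 192.24 = 4998.24
  Tablet: 6 * 82.98 = 497.88
Grand total = 13402.51 + 3399.66 + 7158.6 + 4645.1 + 4998.24 + 497.88 = 34101.99

ANSWER: 34101.99


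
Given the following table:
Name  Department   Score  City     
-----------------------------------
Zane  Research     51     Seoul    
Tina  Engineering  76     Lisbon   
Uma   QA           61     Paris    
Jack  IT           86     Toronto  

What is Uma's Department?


Row 3: Uma
Department = QA

ANSWER: QA


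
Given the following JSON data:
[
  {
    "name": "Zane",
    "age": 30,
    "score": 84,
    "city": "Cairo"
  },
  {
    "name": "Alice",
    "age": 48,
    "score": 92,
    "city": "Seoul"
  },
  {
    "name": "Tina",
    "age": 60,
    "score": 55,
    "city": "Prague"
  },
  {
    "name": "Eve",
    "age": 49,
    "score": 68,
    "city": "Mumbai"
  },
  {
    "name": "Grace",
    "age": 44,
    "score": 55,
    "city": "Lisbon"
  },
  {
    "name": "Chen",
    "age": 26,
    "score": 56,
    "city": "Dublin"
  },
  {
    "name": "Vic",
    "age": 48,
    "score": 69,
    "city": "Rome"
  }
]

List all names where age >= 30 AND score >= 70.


Checking both conditions:
  Zane (age=30, score=84) -> YES
  Alice (age=48, score=92) -> YES
  Tina (age=60, score=55) -> no
  Eve (age=49, score=68) -> no
  Grace (age=44, score=55) -> no
  Chen (age=26, score=56) -> no
  Vic (age=48, score=69) -> no


ANSWER: Zane, Alice


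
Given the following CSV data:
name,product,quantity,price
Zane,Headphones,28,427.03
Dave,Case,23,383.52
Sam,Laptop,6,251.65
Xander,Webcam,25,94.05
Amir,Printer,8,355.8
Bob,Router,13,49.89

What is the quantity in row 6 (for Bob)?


Row 6: Bob
Column 'quantity' = 13

ANSWER: 13


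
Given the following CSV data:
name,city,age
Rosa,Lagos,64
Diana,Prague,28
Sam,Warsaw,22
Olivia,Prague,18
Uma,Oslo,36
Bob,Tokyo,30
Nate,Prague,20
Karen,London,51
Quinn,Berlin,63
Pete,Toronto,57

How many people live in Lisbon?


Scanning city column for 'Lisbon':
Total matches: 0

ANSWER: 0


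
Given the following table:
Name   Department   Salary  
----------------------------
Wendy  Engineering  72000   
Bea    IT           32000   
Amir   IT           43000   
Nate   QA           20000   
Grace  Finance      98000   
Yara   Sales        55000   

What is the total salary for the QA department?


QA department members:
  Nate: 20000
Total = 20000 = 20000

ANSWER: 20000


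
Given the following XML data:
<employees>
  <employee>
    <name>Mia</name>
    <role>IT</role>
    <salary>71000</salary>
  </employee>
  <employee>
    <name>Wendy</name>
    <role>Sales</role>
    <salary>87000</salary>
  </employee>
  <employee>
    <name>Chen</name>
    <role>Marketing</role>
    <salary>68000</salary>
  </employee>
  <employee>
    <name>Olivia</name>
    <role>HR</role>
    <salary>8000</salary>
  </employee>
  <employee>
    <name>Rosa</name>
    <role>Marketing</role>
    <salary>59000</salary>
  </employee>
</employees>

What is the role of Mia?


Searching for <employee> with <name>Mia</name>
Found at position 1
<role>IT</role>

ANSWER: IT


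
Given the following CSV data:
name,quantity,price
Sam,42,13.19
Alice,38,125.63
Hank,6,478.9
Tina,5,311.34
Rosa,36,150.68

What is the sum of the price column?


Values in 'price' column:
  Row 1: 13.19
  Row 2: 125.63
  Row 3: 478.9
  Row 4: 311.34
  Row 5: 150.68
Sum = 13.19 + 125.63 + 478.9 + 311.34 + 150.68 = 1079.74

ANSWER: 1079.74


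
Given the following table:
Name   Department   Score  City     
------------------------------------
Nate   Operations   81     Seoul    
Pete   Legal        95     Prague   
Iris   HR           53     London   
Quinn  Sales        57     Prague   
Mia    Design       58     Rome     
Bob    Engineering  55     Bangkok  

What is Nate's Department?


Row 1: Nate
Department = Operations

ANSWER: Operations


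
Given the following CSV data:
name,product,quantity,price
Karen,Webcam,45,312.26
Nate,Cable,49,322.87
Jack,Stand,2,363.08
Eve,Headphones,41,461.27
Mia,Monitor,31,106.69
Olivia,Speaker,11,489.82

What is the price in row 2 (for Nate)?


Row 2: Nate
Column 'price' = 322.87

ANSWER: 322.87


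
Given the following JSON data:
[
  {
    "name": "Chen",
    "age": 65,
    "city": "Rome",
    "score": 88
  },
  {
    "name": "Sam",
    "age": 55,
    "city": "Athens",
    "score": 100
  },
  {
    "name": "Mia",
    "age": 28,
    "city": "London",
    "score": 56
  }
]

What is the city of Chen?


Looking up record where name = Chen
Record index: 0
Field 'city' = Rome

ANSWER: Rome


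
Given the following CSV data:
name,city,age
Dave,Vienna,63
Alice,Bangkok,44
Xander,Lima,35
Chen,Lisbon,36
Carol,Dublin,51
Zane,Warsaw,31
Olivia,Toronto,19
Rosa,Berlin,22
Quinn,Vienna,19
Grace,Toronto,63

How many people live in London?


Scanning city column for 'London':
Total matches: 0

ANSWER: 0


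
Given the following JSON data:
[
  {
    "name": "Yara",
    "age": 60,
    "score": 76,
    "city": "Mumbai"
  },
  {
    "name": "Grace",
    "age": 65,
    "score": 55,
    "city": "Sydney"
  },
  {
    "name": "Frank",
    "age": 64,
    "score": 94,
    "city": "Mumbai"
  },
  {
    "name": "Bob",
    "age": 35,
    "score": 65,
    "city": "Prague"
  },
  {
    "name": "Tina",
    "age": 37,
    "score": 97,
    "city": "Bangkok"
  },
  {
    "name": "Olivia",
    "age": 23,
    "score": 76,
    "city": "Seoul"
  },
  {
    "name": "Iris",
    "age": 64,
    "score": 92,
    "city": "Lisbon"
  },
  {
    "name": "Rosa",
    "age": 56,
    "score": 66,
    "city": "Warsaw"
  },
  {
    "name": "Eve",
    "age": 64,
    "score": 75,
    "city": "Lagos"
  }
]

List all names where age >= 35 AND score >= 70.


Checking both conditions:
  Yara (age=60, score=76) -> YES
  Grace (age=65, score=55) -> no
  Frank (age=64, score=94) -> YES
  Bob (age=35, score=65) -> no
  Tina (age=37, score=97) -> YES
  Olivia (age=23, score=76) -> no
  Iris (age=64, score=92) -> YES
  Rosa (age=56, score=66) -> no
  Eve (age=64, score=75) -> YES


ANSWER: Yara, Frank, Tina, Iris, Eve


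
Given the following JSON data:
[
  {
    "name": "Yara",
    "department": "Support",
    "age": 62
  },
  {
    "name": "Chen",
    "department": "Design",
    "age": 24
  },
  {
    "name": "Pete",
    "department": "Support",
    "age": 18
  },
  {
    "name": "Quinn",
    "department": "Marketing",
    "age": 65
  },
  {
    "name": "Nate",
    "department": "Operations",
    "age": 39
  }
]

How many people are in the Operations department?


Scanning records for department = Operations
  Record 4: Nate
Count: 1

ANSWER: 1


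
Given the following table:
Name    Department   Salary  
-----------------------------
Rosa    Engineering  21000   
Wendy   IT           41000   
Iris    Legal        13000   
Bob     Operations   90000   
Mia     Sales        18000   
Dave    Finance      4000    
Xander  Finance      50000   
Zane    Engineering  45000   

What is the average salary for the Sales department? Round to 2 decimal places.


Sales department members:
  Mia: 18000
Sum = 18000
Count = 1
Average = 18000 / 1 = 18000.00

ANSWER: 18000.00


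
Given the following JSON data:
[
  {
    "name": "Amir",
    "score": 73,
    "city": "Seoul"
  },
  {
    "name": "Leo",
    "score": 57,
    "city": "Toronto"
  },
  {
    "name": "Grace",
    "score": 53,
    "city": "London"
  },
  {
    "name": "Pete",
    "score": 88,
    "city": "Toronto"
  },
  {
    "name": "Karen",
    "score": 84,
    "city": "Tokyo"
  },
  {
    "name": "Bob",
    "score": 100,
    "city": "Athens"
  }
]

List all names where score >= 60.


Filtering records where score >= 60:
  Amir (score=73) -> YES
  Leo (score=57) -> no
  Grace (score=53) -> no
  Pete (score=88) -> YES
  Karen (score=84) -> YES
  Bob (score=100) -> YES


ANSWER: Amir, Pete, Karen, Bob


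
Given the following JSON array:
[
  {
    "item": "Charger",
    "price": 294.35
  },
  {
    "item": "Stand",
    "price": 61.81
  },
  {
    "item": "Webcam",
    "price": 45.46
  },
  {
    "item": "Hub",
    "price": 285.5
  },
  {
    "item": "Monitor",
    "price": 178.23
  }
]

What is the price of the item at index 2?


Array index 2 -> Webcam
price = 45.46

ANSWER: 45.46


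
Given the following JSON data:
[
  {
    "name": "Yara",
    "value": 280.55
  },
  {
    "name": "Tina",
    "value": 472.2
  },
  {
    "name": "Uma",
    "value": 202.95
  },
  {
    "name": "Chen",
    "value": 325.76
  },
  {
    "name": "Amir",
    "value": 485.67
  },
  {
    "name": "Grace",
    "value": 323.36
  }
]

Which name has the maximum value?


Comparing values:
  Yara: 280.55
  Tina: 472.2
  Uma: 202.95
  Chen: 325.76
  Amir: 485.67
  Grace: 323.36
Maximum: Amir (485.67)

ANSWER: Amir


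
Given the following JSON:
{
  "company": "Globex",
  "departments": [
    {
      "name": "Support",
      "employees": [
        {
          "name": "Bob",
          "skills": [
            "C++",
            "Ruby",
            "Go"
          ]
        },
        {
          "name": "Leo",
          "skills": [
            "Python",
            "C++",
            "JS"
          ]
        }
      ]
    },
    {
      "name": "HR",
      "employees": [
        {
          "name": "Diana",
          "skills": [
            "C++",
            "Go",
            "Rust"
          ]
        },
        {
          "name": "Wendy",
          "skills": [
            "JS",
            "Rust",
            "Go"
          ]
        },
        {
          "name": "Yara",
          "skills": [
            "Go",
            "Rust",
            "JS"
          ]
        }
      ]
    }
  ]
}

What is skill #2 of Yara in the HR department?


Path: departments[1].employees[2].skills[1]
Value: Rust

ANSWER: Rust


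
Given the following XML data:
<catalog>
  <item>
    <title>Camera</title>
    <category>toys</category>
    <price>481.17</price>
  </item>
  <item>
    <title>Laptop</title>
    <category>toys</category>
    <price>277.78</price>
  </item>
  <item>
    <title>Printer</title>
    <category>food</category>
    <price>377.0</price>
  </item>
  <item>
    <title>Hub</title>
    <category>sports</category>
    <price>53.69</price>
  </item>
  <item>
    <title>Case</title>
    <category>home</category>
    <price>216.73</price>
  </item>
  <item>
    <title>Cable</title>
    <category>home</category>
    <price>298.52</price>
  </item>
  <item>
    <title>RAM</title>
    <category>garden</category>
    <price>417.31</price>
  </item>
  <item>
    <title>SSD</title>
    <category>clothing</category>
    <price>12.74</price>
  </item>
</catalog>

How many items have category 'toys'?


Scanning <item> elements for <category>toys</category>:
  Item 1: Camera -> MATCH
  Item 2: Laptop -> MATCH
Count: 2

ANSWER: 2


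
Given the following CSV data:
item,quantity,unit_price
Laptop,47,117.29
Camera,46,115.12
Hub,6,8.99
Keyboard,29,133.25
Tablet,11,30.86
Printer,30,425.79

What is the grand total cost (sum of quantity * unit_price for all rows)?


Computing row totals:
  Laptop: 47 * 117.29 = 5512.63
  Camera: 46 * 115.12 = 5295.52
  Hub: 6 * 8.99 = 53.94
  Keyboard: 29 * 133.25 = 3864.25
  Tablet: 11 * 30.86 = 339.46
  Printer: 30 * 425.79 = 12773.7
Grand total = 5512.63 + 5295.52 + 53.94 + 3864.25 + 339.46 + 12773.7 = 27839.5

ANSWER: 27839.5


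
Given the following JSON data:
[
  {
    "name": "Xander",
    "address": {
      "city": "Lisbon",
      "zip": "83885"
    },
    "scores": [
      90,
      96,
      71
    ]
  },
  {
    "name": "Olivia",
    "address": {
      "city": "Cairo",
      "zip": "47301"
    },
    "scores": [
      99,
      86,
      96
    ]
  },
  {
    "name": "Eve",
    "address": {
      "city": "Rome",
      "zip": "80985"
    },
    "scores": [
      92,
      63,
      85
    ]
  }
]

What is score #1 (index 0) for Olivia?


Path: records[1].scores[0]
Value: 99

ANSWER: 99


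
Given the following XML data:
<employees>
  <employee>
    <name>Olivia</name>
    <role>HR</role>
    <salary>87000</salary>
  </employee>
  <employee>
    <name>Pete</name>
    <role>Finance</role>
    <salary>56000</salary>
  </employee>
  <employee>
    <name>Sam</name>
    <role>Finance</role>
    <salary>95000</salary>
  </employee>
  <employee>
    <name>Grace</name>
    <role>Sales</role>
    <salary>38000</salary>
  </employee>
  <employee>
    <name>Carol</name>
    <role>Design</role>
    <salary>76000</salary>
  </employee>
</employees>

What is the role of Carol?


Searching for <employee> with <name>Carol</name>
Found at position 5
<role>Design</role>

ANSWER: Design


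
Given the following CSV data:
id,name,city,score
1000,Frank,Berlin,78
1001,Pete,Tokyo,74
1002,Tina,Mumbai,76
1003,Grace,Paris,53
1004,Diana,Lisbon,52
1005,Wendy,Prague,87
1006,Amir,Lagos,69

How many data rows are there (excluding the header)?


Counting rows (excluding header):
Header: id,name,city,score
Data rows: 7

ANSWER: 7


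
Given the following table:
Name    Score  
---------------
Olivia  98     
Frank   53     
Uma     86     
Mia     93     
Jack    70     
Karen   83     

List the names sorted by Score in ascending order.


Sorting by Score (ascending):
  Frank: 53
  Jack: 70
  Karen: 83
  Uma: 86
  Mia: 93
  Olivia: 98


ANSWER: Frank, Jack, Karen, Uma, Mia, Olivia


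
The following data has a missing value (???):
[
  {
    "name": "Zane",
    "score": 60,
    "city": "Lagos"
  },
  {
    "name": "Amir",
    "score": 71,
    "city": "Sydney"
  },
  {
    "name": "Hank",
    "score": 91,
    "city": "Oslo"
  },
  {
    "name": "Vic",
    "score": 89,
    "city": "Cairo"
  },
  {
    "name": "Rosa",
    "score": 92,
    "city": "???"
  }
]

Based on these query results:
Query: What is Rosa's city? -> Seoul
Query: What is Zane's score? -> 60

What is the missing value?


The missing value is Rosa's city
From query: Rosa's city = Seoul

ANSWER: Seoul


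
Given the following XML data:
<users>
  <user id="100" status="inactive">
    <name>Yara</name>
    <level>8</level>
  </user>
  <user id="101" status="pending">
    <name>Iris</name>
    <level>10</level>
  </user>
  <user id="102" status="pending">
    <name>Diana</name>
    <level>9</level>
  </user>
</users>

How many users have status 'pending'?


Counting users with status='pending':
  Iris (id=101) -> MATCH
  Diana (id=102) -> MATCH
Count: 2

ANSWER: 2


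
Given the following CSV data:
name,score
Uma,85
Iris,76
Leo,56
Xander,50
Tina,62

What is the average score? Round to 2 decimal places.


Scores: 85, 76, 56, 50, 62
Sum = 329
Count = 5
Average = 329 / 5 = 65.80

ANSWER: 65.80


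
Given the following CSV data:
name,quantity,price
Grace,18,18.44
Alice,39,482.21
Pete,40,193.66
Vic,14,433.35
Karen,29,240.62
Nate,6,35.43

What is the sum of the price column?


Values in 'price' column:
  Row 1: 18.44
  Row 2: 482.21
  Row 3: 193.66
  Row 4: 433.35
  Row 5: 240.62
  Row 6: 35.43
Sum = 18.44 + 482.21 + 193.66 + 433.35 + 240.62 + 35.43 = 1403.71

ANSWER: 1403.71


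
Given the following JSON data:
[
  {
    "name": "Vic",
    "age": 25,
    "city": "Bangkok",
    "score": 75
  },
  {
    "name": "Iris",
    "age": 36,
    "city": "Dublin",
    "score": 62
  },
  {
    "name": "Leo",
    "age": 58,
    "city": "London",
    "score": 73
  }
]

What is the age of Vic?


Looking up record where name = Vic
Record index: 0
Field 'age' = 25

ANSWER: 25


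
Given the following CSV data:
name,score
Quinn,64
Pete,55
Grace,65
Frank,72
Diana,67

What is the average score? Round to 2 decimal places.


Scores: 64, 55, 65, 72, 67
Sum = 323
Count = 5
Average = 323 / 5 = 64.60

ANSWER: 64.60


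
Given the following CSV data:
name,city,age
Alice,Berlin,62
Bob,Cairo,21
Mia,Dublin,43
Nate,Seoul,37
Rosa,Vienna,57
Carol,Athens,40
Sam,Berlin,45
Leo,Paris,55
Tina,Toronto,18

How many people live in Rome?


Scanning city column for 'Rome':
Total matches: 0

ANSWER: 0


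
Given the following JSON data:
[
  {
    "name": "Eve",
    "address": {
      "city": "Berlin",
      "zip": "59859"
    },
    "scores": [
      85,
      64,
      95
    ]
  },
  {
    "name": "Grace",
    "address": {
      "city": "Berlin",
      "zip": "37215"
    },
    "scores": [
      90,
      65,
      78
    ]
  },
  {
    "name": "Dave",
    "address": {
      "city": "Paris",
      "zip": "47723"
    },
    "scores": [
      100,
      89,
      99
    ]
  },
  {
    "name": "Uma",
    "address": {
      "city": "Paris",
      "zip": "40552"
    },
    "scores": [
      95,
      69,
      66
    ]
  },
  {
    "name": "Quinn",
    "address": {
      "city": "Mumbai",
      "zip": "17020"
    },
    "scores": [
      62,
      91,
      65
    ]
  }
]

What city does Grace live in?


Path: records[1].address.city
Value: Berlin

ANSWER: Berlin


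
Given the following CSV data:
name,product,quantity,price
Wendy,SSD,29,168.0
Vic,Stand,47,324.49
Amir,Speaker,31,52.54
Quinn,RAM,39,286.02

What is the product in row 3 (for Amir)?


Row 3: Amir
Column 'product' = Speaker

ANSWER: Speaker


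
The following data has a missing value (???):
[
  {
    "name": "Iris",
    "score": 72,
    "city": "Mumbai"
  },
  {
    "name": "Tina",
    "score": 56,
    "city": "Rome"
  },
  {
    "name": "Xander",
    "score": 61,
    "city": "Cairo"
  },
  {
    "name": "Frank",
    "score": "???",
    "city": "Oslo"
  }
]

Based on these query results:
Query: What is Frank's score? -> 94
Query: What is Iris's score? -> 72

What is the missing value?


The missing value is Frank's score
From query: Frank's score = 94

ANSWER: 94


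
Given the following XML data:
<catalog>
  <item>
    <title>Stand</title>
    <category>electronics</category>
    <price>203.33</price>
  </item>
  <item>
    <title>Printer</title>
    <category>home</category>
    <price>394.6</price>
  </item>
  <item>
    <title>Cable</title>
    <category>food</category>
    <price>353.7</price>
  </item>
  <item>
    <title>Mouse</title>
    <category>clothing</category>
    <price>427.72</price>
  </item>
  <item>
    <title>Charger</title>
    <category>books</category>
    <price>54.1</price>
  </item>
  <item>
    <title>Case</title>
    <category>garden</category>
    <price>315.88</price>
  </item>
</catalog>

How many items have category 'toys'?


Scanning <item> elements for <category>toys</category>:
Count: 0

ANSWER: 0


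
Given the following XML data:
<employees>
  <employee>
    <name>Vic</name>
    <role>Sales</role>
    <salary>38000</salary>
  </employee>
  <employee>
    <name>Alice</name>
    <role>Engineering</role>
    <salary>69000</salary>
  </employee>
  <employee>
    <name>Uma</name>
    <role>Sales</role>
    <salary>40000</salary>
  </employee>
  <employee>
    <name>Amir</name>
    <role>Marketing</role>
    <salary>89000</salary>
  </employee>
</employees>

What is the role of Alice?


Searching for <employee> with <name>Alice</name>
Found at position 2
<role>Engineering</role>

ANSWER: Engineering


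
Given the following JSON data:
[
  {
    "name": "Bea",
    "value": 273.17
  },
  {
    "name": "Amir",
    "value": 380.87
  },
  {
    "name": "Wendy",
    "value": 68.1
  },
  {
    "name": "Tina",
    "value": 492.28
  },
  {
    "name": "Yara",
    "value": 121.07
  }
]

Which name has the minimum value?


Comparing values:
  Bea: 273.17
  Amir: 380.87
  Wendy: 68.1
  Tina: 492.28
  Yara: 121.07
Minimum: Wendy (68.1)

ANSWER: Wendy


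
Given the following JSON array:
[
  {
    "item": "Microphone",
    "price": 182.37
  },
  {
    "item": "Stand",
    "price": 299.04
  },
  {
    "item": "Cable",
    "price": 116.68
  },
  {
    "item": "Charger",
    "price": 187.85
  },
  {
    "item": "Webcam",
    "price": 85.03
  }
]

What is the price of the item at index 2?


Array index 2 -> Cable
price = 116.68

ANSWER: 116.68


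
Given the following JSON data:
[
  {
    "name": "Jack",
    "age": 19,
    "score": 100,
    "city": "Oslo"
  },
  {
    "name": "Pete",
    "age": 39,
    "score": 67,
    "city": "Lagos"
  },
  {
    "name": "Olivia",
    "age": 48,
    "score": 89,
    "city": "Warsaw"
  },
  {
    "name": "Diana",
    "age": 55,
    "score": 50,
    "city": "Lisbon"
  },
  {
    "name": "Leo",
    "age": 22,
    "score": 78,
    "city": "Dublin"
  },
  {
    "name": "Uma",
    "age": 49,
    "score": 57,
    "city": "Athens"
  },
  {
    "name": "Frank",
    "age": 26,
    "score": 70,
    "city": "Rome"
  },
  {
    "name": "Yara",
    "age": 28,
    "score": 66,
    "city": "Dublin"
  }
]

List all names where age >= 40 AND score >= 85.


Checking both conditions:
  Jack (age=19, score=100) -> no
  Pete (age=39, score=67) -> no
  Olivia (age=48, score=89) -> YES
  Diana (age=55, score=50) -> no
  Leo (age=22, score=78) -> no
  Uma (age=49, score=57) -> no
  Frank (age=26, score=70) -> no
  Yara (age=28, score=66) -> no


ANSWER: Olivia


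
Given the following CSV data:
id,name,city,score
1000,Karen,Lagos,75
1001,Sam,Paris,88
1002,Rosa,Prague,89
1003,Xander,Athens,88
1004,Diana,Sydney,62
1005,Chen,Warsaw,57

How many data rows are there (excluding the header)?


Counting rows (excluding header):
Header: id,name,city,score
Data rows: 6

ANSWER: 6


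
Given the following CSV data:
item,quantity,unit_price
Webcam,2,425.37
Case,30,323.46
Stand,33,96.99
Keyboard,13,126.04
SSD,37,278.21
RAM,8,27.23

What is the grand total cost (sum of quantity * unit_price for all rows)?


Computing row totals:
  Webcam: 2 * 425.37 = 850.74
  Case: 30 * 323.46 = 9703.8
  Stand: 33 * 96.99 = 3200.67
  Keyboard: 13 * 126.04 = 1638.52
  SSD: 37 * 278.21 = 10293.77
  RAM: 8 * 27.23 = 217.84
Grand total = 850.74 + 9703.8 + 3200.67 + 1638.52 + 10293.77 + 217.84 = 25905.34

ANSWER: 25905.34
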